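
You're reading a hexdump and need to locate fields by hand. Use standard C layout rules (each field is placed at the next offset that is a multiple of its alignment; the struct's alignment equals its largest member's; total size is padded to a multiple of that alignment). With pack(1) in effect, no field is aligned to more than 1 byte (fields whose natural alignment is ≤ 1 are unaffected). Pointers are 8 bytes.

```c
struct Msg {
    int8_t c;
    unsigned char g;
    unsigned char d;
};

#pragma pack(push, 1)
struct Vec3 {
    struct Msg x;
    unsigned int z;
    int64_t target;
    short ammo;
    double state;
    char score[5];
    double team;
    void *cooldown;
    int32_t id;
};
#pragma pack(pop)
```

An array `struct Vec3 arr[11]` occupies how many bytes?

550

Msg: 0..1  c  (1B, 1-aligned); 1..2  g  (1B, 1-aligned); 2..3  d  (1B, 1-aligned); sizeof = 3, alignof = 1
0..3  x  (3B, 1-aligned)
3..7  z  (4B, 1-aligned)
7..15  target  (8B, 1-aligned)
15..17  ammo  (2B, 1-aligned)
17..25  state  (8B, 1-aligned)
25..30  score  (5B, 1-aligned)
30..38  team  (8B, 1-aligned)
38..46  cooldown  (8B, 1-aligned)
46..50  id  (4B, 1-aligned)
sizeof = 50, alignof = 1
array of 11: 11 × 50 = 550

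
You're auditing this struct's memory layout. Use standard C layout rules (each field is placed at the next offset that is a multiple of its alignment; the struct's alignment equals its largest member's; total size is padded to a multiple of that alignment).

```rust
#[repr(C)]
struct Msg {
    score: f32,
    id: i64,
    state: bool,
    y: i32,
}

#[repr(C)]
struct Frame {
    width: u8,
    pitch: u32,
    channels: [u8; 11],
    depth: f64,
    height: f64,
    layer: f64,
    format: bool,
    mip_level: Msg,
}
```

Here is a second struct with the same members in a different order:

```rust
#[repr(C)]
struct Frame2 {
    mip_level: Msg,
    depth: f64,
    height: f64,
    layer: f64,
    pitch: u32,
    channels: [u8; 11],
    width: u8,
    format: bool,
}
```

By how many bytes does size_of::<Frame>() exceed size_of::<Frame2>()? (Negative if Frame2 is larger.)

Msg: 0..4  score  (4B, 4-aligned); 4..8  -- padding (4B); 8..16  id  (8B, 8-aligned); 16..17  state  (1B, 1-aligned); 17..20  -- padding (3B); 20..24  y  (4B, 4-aligned); sizeof = 24, alignof = 8
0..1  width  (1B, 1-aligned)
1..4  -- padding (3B)
4..8  pitch  (4B, 4-aligned)
8..19  channels  (11B, 1-aligned)
19..24  -- padding (5B)
24..32  depth  (8B, 8-aligned)
32..40  height  (8B, 8-aligned)
40..48  layer  (8B, 8-aligned)
48..49  format  (1B, 1-aligned)
49..56  -- padding (7B)
56..80  mip_level  (24B, 8-aligned)
sizeof = 80, alignof = 8
— Frame2 —
0..24  mip_level  (24B, 8-aligned)
24..32  depth  (8B, 8-aligned)
32..40  height  (8B, 8-aligned)
40..48  layer  (8B, 8-aligned)
48..52  pitch  (4B, 4-aligned)
52..63  channels  (11B, 1-aligned)
63..64  width  (1B, 1-aligned)
64..65  format  (1B, 1-aligned)
65..72  -- tail padding (7B)
sizeof = 72, alignof = 8
80 − 72 = 8

8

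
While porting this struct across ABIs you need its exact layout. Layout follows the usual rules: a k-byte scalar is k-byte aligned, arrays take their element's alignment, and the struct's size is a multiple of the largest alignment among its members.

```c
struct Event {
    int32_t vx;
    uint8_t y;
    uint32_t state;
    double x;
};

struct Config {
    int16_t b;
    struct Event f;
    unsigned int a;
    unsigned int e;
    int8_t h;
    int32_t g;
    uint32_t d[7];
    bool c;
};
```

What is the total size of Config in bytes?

Event: @0: vx [4B, align 4] → 4; @4: y [1B, align 1] → 5; +3 pad (align 4); @8: state [4B, align 4] → 12; +4 pad (align 8); @16: x [8B, align 8] → 24; size 24, align 8
@0: b [2B, align 2] → 2
+6 pad (align 8)
@8: f [24B, align 8] → 32
@32: a [4B, align 4] → 36
@36: e [4B, align 4] → 40
@40: h [1B, align 1] → 41
+3 pad (align 4)
@44: g [4B, align 4] → 48
@48: d [28B, align 4] → 76
@76: c [1B, align 1] → 77
+3 tail pad (align 8)
size 80, align 8

80 bytes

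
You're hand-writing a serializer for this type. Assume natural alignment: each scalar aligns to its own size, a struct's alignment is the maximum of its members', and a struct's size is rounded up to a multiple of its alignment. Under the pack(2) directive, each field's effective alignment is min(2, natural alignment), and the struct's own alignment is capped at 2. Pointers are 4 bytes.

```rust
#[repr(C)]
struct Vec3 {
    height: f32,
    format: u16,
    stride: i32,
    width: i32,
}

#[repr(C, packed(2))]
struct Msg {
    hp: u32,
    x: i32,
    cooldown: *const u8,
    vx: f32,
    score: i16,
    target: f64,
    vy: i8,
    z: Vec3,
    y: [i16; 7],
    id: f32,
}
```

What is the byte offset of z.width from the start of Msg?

Vec3: height at 0 (size 4, align 4) → ends 4; format at 4 (size 2, align 2) → ends 6; pad 2 to align 4 for stride; stride at 8 (size 4, align 4) → ends 12; width at 12 (size 4, align 4) → ends 16; total 16 bytes, alignment 4
hp at 0 (size 4, align 2) → ends 4
x at 4 (size 4, align 2) → ends 8
cooldown at 8 (size 4, align 2) → ends 12
vx at 12 (size 4, align 2) → ends 16
score at 16 (size 2, align 2) → ends 18
target at 18 (size 8, align 2) → ends 26
vy at 26 (size 1, align 1) → ends 27
pad 1 to align 2 for z
z at 28 (size 16, align 2) → ends 44
within Vec3: width at 12
28 + 12 = 40

40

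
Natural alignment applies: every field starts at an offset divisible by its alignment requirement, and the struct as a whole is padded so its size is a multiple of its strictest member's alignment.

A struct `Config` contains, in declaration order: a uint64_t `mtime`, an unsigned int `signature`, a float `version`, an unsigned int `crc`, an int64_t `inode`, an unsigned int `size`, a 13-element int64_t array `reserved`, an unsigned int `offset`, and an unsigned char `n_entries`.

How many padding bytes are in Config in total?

mtime at 0 (size 8, align 8) → ends 8
signature at 8 (size 4, align 4) → ends 12
version at 12 (size 4, align 4) → ends 16
crc at 16 (size 4, align 4) → ends 20
pad 4 to align 8 for inode
inode at 24 (size 8, align 8) → ends 32
size at 32 (size 4, align 4) → ends 36
pad 4 to align 8 for reserved
reserved at 40 (size 104, align 8) → ends 144
offset at 144 (size 4, align 4) → ends 148
n_entries at 148 (size 1, align 1) → ends 149
tail pad 3 to reach multiple of 8
total 152 bytes, alignment 8
data bytes 141, size 152 → padding 11

11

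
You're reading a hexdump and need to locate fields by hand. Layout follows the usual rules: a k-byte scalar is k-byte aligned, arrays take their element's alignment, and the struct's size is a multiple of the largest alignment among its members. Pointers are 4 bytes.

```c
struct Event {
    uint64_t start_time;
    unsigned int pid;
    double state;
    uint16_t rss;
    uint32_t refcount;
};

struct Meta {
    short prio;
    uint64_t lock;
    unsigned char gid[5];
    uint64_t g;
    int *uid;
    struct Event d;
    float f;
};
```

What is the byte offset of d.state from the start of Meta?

56

Event: start_time at 0 (size 8, align 8) → ends 8; pid at 8 (size 4, align 4) → ends 12; pad 4 to align 8 for state; state at 16 (size 8, align 8) → ends 24; rss at 24 (size 2, align 2) → ends 26; pad 2 to align 4 for refcount; refcount at 28 (size 4, align 4) → ends 32; total 32 bytes, alignment 8
prio at 0 (size 2, align 2) → ends 2
pad 6 to align 8 for lock
lock at 8 (size 8, align 8) → ends 16
gid at 16 (size 5, align 1) → ends 21
pad 3 to align 8 for g
g at 24 (size 8, align 8) → ends 32
uid at 32 (size 4, align 4) → ends 36
pad 4 to align 8 for d
d at 40 (size 32, align 8) → ends 72
within Event: state at 16
40 + 16 = 56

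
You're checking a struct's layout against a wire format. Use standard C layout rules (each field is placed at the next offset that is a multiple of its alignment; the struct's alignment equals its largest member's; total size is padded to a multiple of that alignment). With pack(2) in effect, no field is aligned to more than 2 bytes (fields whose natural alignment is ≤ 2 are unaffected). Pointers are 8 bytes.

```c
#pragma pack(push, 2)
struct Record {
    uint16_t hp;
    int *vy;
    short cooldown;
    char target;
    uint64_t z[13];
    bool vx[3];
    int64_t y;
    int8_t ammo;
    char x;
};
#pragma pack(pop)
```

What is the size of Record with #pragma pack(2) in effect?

@0: hp [2B, align 2] → 2
@2: vy [8B, align 2] → 10
@10: cooldown [2B, align 2] → 12
@12: target [1B, align 1] → 13
+1 pad (align 2)
@14: z [104B, align 2] → 118
@118: vx [3B, align 1] → 121
+1 pad (align 2)
@122: y [8B, align 2] → 130
@130: ammo [1B, align 1] → 131
@131: x [1B, align 1] → 132
size 132, align 2

132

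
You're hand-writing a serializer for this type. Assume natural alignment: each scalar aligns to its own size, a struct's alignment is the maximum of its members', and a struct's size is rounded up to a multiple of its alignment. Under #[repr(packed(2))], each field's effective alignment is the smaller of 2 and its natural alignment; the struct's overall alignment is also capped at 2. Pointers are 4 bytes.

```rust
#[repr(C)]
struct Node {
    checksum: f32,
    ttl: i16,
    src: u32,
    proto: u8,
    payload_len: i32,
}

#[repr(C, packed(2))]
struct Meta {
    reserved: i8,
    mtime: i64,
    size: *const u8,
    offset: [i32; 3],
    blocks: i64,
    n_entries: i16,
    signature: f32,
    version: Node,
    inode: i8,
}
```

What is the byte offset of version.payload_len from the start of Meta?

Node: @0: checksum [4B, align 4] → 4; @4: ttl [2B, align 2] → 6; +2 pad (align 4); @8: src [4B, align 4] → 12; @12: proto [1B, align 1] → 13; +3 pad (align 4); @16: payload_len [4B, align 4] → 20; size 20, align 4
@0: reserved [1B, align 1] → 1
+1 pad (align 2)
@2: mtime [8B, align 2] → 10
@10: size [4B, align 2] → 14
@14: offset [12B, align 2] → 26
@26: blocks [8B, align 2] → 34
@34: n_entries [2B, align 2] → 36
@36: signature [4B, align 2] → 40
@40: version [20B, align 2] → 60
within Node: payload_len at 16
40 + 16 = 56

56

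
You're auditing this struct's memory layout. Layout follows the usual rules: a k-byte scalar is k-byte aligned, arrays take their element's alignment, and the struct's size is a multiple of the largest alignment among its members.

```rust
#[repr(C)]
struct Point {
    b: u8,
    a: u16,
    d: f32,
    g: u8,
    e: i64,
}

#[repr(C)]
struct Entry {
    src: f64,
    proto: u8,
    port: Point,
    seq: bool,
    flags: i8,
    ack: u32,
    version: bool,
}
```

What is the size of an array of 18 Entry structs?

Point: @0: b [1B, align 1] → 1; +1 pad (align 2); @2: a [2B, align 2] → 4; @4: d [4B, align 4] → 8; @8: g [1B, align 1] → 9; +7 pad (align 8); @16: e [8B, align 8] → 24; size 24, align 8
@0: src [8B, align 8] → 8
@8: proto [1B, align 1] → 9
+7 pad (align 8)
@16: port [24B, align 8] → 40
@40: seq [1B, align 1] → 41
@41: flags [1B, align 1] → 42
+2 pad (align 4)
@44: ack [4B, align 4] → 48
@48: version [1B, align 1] → 49
+7 tail pad (align 8)
size 56, align 8
array of 18: 18 × 56 = 1008

1008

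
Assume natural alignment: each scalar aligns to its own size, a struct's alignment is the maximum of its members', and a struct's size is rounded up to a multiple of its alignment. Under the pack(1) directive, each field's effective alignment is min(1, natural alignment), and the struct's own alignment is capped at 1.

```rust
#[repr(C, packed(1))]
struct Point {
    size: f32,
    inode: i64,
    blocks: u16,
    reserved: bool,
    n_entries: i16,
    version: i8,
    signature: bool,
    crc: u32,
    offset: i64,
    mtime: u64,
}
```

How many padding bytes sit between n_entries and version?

0..4  size  (4B, 1-aligned)
4..12  inode  (8B, 1-aligned)
12..14  blocks  (2B, 1-aligned)
14..15  reserved  (1B, 1-aligned)
15..17  n_entries  (2B, 1-aligned)
17..18  version  (1B, 1-aligned)

0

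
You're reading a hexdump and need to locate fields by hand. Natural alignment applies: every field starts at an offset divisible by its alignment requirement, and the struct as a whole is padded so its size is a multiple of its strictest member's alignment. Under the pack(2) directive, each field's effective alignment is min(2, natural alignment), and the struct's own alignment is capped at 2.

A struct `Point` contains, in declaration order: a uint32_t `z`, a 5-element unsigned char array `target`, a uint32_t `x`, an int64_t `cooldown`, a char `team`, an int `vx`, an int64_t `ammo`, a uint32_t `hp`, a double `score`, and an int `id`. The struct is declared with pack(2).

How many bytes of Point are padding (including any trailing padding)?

z at 0 (size 4, align 2) → ends 4
target at 4 (size 5, align 1) → ends 9
pad 1 to align 2 for x
x at 10 (size 4, align 2) → ends 14
cooldown at 14 (size 8, align 2) → ends 22
team at 22 (size 1, align 1) → ends 23
pad 1 to align 2 for vx
vx at 24 (size 4, align 2) → ends 28
ammo at 28 (size 8, align 2) → ends 36
hp at 36 (size 4, align 2) → ends 40
score at 40 (size 8, align 2) → ends 48
id at 48 (size 4, align 2) → ends 52
total 52 bytes, alignment 2
data bytes 50, size 52 → padding 2

2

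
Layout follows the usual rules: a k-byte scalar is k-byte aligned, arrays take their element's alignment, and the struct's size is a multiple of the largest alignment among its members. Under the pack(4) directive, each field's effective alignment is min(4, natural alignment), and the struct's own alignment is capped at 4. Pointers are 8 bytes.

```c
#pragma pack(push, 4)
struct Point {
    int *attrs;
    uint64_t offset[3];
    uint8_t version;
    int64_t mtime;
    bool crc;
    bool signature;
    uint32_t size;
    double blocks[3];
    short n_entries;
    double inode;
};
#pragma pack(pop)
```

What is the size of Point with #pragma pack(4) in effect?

88

0..8  attrs  (8B, 4-aligned)
8..32  offset  (24B, 4-aligned)
32..33  version  (1B, 1-aligned)
33..36  -- padding (3B)
36..44  mtime  (8B, 4-aligned)
44..45  crc  (1B, 1-aligned)
45..46  signature  (1B, 1-aligned)
46..48  -- padding (2B)
48..52  size  (4B, 4-aligned)
52..76  blocks  (24B, 4-aligned)
76..78  n_entries  (2B, 2-aligned)
78..80  -- padding (2B)
80..88  inode  (8B, 4-aligned)
sizeof = 88, alignof = 4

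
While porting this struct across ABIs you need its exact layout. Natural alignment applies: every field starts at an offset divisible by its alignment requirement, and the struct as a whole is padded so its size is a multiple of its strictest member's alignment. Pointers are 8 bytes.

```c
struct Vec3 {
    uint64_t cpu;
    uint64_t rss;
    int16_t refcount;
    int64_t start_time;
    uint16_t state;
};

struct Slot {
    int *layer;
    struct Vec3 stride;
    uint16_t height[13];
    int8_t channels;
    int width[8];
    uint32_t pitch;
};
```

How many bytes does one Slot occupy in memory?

112 bytes

Vec3: @0: cpu [8B, align 8] → 8; @8: rss [8B, align 8] → 16; @16: refcount [2B, align 2] → 18; +6 pad (align 8); @24: start_time [8B, align 8] → 32; @32: state [2B, align 2] → 34; +6 tail pad (align 8); size 40, align 8
@0: layer [8B, align 8] → 8
@8: stride [40B, align 8] → 48
@48: height [26B, align 2] → 74
@74: channels [1B, align 1] → 75
+1 pad (align 4)
@76: width [32B, align 4] → 108
@108: pitch [4B, align 4] → 112
size 112, align 8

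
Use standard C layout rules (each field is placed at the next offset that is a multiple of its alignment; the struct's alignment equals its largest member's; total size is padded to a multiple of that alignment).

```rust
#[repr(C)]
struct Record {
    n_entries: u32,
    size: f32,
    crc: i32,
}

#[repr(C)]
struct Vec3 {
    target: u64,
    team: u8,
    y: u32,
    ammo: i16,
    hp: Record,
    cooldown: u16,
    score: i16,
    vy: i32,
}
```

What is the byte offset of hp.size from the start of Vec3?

24

Record: @0: n_entries [4B, align 4] → 4; @4: size [4B, align 4] → 8; @8: crc [4B, align 4] → 12; size 12, align 4
@0: target [8B, align 8] → 8
@8: team [1B, align 1] → 9
+3 pad (align 4)
@12: y [4B, align 4] → 16
@16: ammo [2B, align 2] → 18
+2 pad (align 4)
@20: hp [12B, align 4] → 32
within Record: size at 4
20 + 4 = 24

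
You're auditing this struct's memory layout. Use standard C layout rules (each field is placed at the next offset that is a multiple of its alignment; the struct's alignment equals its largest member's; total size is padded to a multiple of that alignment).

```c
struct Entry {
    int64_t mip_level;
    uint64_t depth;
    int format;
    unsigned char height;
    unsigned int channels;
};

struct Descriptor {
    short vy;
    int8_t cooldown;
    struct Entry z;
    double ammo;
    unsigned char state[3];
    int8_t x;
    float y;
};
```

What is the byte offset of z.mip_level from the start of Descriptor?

Entry: 0..8  mip_level  (8B, 8-aligned); 8..16  depth  (8B, 8-aligned); 16..20  format  (4B, 4-aligned); 20..21  height  (1B, 1-aligned); 21..24  -- padding (3B); 24..28  channels  (4B, 4-aligned); 28..32  -- tail padding (4B); sizeof = 32, alignof = 8
0..2  vy  (2B, 2-aligned)
2..3  cooldown  (1B, 1-aligned)
3..8  -- padding (5B)
8..40  z  (32B, 8-aligned)
within Entry: mip_level at 0
8 + 0 = 8

8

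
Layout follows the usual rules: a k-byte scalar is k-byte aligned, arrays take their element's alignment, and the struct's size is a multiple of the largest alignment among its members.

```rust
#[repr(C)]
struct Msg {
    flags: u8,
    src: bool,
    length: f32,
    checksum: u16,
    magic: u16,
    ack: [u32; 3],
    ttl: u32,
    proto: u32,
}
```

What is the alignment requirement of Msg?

4

member alignments: flags=1, src=1, length=4, checksum=2, magic=2, ack=4, ttl=4, proto=4
max = 4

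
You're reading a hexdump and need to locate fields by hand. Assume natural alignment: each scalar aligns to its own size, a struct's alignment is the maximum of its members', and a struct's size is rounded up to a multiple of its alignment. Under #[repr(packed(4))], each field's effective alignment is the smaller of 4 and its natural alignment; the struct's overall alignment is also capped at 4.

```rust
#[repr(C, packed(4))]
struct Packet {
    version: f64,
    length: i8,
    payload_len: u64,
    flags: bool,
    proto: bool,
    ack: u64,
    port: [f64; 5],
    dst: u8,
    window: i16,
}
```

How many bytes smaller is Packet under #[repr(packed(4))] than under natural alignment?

natural layout:
  @0: version [8B, align 8] → 8
  @8: length [1B, align 1] → 9
  +7 pad (align 8)
  @16: payload_len [8B, align 8] → 24
  @24: flags [1B, align 1] → 25
  @25: proto [1B, align 1] → 26
  +6 pad (align 8)
  @32: ack [8B, align 8] → 40
  @40: port [40B, align 8] → 80
  @80: dst [1B, align 1] → 81
  +1 pad (align 2)
  @82: window [2B, align 2] → 84
  +4 tail pad (align 8)
  size 88, align 8
packed(4) layout:
  @0: version [8B, align 4] → 8
  @8: length [1B, align 1] → 9
  +3 pad (align 4)
  @12: payload_len [8B, align 4] → 20
  @20: flags [1B, align 1] → 21
  @21: proto [1B, align 1] → 22
  +2 pad (align 4)
  @24: ack [8B, align 4] → 32
  @32: port [40B, align 4] → 72
  @72: dst [1B, align 1] → 73
  +1 pad (align 2)
  @74: window [2B, align 2] → 76
  size 76, align 4
88 − 76 = 12

12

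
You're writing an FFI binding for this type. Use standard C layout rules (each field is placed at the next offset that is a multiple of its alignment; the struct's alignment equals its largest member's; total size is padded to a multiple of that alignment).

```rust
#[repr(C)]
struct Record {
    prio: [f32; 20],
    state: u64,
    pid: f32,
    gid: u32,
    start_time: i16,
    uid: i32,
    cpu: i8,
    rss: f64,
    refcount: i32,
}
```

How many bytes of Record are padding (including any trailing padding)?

0..80  prio  (80B, 4-aligned)
80..88  state  (8B, 8-aligned)
88..92  pid  (4B, 4-aligned)
92..96  gid  (4B, 4-aligned)
96..98  start_time  (2B, 2-aligned)
98..100  -- padding (2B)
100..104  uid  (4B, 4-aligned)
104..105  cpu  (1B, 1-aligned)
105..112  -- padding (7B)
112..120  rss  (8B, 8-aligned)
120..124  refcount  (4B, 4-aligned)
124..128  -- tail padding (4B)
sizeof = 128, alignof = 8
data bytes 115, size 128 → padding 13

13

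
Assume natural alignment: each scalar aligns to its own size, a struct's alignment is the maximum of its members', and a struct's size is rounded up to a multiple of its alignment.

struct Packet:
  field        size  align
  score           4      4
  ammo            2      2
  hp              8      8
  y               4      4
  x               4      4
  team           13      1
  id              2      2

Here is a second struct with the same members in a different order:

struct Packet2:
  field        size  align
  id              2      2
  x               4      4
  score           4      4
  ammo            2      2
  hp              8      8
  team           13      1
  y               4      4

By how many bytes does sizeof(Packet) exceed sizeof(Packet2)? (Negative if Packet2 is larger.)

@0: score [4B, align 4] → 4
@4: ammo [2B, align 2] → 6
+2 pad (align 8)
@8: hp [8B, align 8] → 16
@16: y [4B, align 4] → 20
@20: x [4B, align 4] → 24
@24: team [13B, align 1] → 37
+1 pad (align 2)
@38: id [2B, align 2] → 40
size 40, align 8
— Packet2 —
@0: id [2B, align 2] → 2
+2 pad (align 4)
@4: x [4B, align 4] → 8
@8: score [4B, align 4] → 12
@12: ammo [2B, align 2] → 14
+2 pad (align 8)
@16: hp [8B, align 8] → 24
@24: team [13B, align 1] → 37
+3 pad (align 4)
@40: y [4B, align 4] → 44
+4 tail pad (align 8)
size 48, align 8
40 − 48 = -8

-8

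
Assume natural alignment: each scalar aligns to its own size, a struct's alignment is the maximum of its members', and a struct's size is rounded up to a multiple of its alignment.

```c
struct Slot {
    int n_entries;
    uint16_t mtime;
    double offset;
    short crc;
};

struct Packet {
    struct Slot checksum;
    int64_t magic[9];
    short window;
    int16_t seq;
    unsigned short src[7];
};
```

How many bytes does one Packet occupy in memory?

120

Slot: 0..4  n_entries  (4B, 4-aligned); 4..6  mtime  (2B, 2-aligned); 6..8  -- padding (2B); 8..16  offset  (8B, 8-aligned); 16..18  crc  (2B, 2-aligned); 18..24  -- tail padding (6B); sizeof = 24, alignof = 8
0..24  checksum  (24B, 8-aligned)
24..96  magic  (72B, 8-aligned)
96..98  window  (2B, 2-aligned)
98..100  seq  (2B, 2-aligned)
100..114  src  (14B, 2-aligned)
114..120  -- tail padding (6B)
sizeof = 120, alignof = 8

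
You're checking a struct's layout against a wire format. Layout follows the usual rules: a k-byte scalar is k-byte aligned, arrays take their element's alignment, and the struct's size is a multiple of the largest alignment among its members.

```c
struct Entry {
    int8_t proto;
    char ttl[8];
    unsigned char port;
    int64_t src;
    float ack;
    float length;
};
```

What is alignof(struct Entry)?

8

member alignments: proto=1, ttl=1, port=1, src=8, ack=4, length=4
max = 8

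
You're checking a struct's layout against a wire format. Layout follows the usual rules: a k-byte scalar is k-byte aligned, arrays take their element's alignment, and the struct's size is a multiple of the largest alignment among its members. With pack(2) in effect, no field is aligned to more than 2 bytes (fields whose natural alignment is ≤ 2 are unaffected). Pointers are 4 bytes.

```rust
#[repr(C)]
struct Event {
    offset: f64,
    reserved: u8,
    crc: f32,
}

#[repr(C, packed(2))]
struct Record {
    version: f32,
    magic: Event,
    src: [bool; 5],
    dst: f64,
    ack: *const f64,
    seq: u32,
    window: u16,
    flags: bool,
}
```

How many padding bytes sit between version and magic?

0

Event: 0..8  offset  (8B, 8-aligned); 8..9  reserved  (1B, 1-aligned); 9..12  -- padding (3B); 12..16  crc  (4B, 4-aligned); sizeof = 16, alignof = 8
0..4  version  (4B, 2-aligned)
4..20  magic  (16B, 2-aligned)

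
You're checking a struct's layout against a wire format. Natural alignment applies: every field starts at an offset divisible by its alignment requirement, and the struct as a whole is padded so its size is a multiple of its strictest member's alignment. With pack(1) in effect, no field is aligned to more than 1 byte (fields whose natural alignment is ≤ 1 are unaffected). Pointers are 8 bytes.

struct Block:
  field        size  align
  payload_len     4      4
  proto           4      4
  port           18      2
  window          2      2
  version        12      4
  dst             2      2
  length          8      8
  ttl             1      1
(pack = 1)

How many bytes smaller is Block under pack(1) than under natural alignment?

13

natural layout:
  payload_len at 0 (size 4, align 4) → ends 4
  proto at 4 (size 4, align 4) → ends 8
  port at 8 (size 18, align 2) → ends 26
  window at 26 (size 2, align 2) → ends 28
  version at 28 (size 12, align 4) → ends 40
  dst at 40 (size 2, align 2) → ends 42
  pad 6 to align 8 for length
  length at 48 (size 8, align 8) → ends 56
  ttl at 56 (size 1, align 1) → ends 57
  tail pad 7 to reach multiple of 8
  total 64 bytes, alignment 8
packed(1) layout:
  payload_len at 0 (size 4, align 1) → ends 4
  proto at 4 (size 4, align 1) → ends 8
  port at 8 (size 18, align 1) → ends 26
  window at 26 (size 2, align 1) → ends 28
  version at 28 (size 12, align 1) → ends 40
  dst at 40 (size 2, align 1) → ends 42
  length at 42 (size 8, align 1) → ends 50
  ttl at 50 (size 1, align 1) → ends 51
  total 51 bytes, alignment 1
64 − 51 = 13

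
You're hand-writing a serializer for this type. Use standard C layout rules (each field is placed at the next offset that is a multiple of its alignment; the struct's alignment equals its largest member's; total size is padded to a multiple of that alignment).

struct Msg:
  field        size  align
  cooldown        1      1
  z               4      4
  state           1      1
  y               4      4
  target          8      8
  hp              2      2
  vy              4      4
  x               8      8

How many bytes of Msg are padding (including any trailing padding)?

8

0..1  cooldown  (1B, 1-aligned)
1..4  -- padding (3B)
4..8  z  (4B, 4-aligned)
8..9  state  (1B, 1-aligned)
9..12  -- padding (3B)
12..16  y  (4B, 4-aligned)
16..24  target  (8B, 8-aligned)
24..26  hp  (2B, 2-aligned)
26..28  -- padding (2B)
28..32  vy  (4B, 4-aligned)
32..40  x  (8B, 8-aligned)
sizeof = 40, alignof = 8
data bytes 32, size 40 → padding 8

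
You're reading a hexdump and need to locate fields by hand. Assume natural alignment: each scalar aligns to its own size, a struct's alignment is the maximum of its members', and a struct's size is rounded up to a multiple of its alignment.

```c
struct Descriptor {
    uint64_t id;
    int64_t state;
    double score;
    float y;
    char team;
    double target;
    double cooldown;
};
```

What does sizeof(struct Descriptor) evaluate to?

@0: id [8B, align 8] → 8
@8: state [8B, align 8] → 16
@16: score [8B, align 8] → 24
@24: y [4B, align 4] → 28
@28: team [1B, align 1] → 29
+3 pad (align 8)
@32: target [8B, align 8] → 40
@40: cooldown [8B, align 8] → 48
size 48, align 8

48 bytes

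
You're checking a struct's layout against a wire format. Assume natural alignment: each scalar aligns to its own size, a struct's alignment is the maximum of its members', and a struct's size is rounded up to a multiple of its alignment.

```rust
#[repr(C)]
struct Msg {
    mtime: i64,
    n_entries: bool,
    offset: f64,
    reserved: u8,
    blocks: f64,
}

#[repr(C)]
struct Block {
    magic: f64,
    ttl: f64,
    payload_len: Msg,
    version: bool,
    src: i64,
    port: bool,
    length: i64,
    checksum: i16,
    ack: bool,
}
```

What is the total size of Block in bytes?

Msg: mtime at 0 (size 8, align 8) → ends 8; n_entries at 8 (size 1, align 1) → ends 9; pad 7 to align 8 for offset; offset at 16 (size 8, align 8) → ends 24; reserved at 24 (size 1, align 1) → ends 25; pad 7 to align 8 for blocks; blocks at 32 (size 8, align 8) → ends 40; total 40 bytes, alignment 8
magic at 0 (size 8, align 8) → ends 8
ttl at 8 (size 8, align 8) → ends 16
payload_len at 16 (size 40, align 8) → ends 56
version at 56 (size 1, align 1) → ends 57
pad 7 to align 8 for src
src at 64 (size 8, align 8) → ends 72
port at 72 (size 1, align 1) → ends 73
pad 7 to align 8 for length
length at 80 (size 8, align 8) → ends 88
checksum at 88 (size 2, align 2) → ends 90
ack at 90 (size 1, align 1) → ends 91
tail pad 5 to reach multiple of 8
total 96 bytes, alignment 8

96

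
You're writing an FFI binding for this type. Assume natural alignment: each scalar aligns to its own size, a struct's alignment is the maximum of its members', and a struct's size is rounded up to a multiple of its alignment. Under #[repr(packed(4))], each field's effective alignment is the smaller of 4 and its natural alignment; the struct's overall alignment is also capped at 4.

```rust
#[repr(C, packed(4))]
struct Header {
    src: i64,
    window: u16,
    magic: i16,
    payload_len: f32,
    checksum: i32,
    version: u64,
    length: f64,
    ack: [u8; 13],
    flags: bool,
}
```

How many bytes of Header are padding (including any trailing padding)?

src at 0 (size 8, align 4) → ends 8
window at 8 (size 2, align 2) → ends 10
magic at 10 (size 2, align 2) → ends 12
payload_len at 12 (size 4, align 4) → ends 16
checksum at 16 (size 4, align 4) → ends 20
version at 20 (size 8, align 4) → ends 28
length at 28 (size 8, align 4) → ends 36
ack at 36 (size 13, align 1) → ends 49
flags at 49 (size 1, align 1) → ends 50
tail pad 2 to reach multiple of 4
total 52 bytes, alignment 4
data bytes 50, size 52 → padding 2

2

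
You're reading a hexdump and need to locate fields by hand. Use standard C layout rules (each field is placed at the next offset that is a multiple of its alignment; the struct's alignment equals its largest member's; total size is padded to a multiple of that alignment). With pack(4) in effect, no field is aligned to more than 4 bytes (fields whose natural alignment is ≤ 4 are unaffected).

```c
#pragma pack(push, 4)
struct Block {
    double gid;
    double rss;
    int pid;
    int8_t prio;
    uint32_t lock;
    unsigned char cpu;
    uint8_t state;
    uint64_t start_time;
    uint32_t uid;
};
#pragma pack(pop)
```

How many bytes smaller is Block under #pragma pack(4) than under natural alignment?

4

natural layout:
  gid at 0 (size 8, align 8) → ends 8
  rss at 8 (size 8, align 8) → ends 16
  pid at 16 (size 4, align 4) → ends 20
  prio at 20 (size 1, align 1) → ends 21
  pad 3 to align 4 for lock
  lock at 24 (size 4, align 4) → ends 28
  cpu at 28 (size 1, align 1) → ends 29
  state at 29 (size 1, align 1) → ends 30
  pad 2 to align 8 for start_time
  start_time at 32 (size 8, align 8) → ends 40
  uid at 40 (size 4, align 4) → ends 44
  tail pad 4 to reach multiple of 8
  total 48 bytes, alignment 8
packed(4) layout:
  gid at 0 (size 8, align 4) → ends 8
  rss at 8 (size 8, align 4) → ends 16
  pid at 16 (size 4, align 4) → ends 20
  prio at 20 (size 1, align 1) → ends 21
  pad 3 to align 4 for lock
  lock at 24 (size 4, align 4) → ends 28
  cpu at 28 (size 1, align 1) → ends 29
  state at 29 (size 1, align 1) → ends 30
  pad 2 to align 4 for start_time
  start_time at 32 (size 8, align 4) → ends 40
  uid at 40 (size 4, align 4) → ends 44
  total 44 bytes, alignment 4
48 − 44 = 4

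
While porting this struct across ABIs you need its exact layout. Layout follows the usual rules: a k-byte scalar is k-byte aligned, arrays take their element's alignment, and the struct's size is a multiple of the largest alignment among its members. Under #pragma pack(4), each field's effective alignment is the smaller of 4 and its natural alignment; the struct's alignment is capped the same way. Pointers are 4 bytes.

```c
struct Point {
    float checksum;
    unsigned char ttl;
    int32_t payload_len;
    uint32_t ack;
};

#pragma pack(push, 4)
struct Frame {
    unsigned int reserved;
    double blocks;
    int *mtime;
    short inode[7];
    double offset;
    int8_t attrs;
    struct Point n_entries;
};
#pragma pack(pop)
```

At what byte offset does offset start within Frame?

Point: checksum at 0 (size 4, align 4) → ends 4; ttl at 4 (size 1, align 1) → ends 5; pad 3 to align 4 for payload_len; payload_len at 8 (size 4, align 4) → ends 12; ack at 12 (size 4, align 4) → ends 16; total 16 bytes, alignment 4
reserved at 0 (size 4, align 4) → ends 4
blocks at 4 (size 8, align 4) → ends 12
mtime at 12 (size 4, align 4) → ends 16
inode at 16 (size 14, align 2) → ends 30
pad 2 to align 4 for offset
offset at 32 (size 8, align 4) → ends 40

32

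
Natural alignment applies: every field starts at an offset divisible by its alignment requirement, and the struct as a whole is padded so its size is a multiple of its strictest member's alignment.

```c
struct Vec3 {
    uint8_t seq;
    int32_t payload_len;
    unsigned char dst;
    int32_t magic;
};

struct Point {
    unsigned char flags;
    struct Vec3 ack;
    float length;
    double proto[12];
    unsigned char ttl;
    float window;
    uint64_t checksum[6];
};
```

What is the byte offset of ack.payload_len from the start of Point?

8

Vec3: 0..1  seq  (1B, 1-aligned); 1..4  -- padding (3B); 4..8  payload_len  (4B, 4-aligned); 8..9  dst  (1B, 1-aligned); 9..12  -- padding (3B); 12..16  magic  (4B, 4-aligned); sizeof = 16, alignof = 4
0..1  flags  (1B, 1-aligned)
1..4  -- padding (3B)
4..20  ack  (16B, 4-aligned)
within Vec3: payload_len at 4
4 + 4 = 8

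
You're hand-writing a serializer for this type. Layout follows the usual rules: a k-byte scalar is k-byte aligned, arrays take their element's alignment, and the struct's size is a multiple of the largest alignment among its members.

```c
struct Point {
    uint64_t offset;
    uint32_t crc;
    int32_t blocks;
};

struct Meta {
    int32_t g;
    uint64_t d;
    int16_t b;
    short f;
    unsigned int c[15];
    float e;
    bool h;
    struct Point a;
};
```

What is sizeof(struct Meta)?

Point: offset at 0 (size 8, align 8) → ends 8; crc at 8 (size 4, align 4) → ends 12; blocks at 12 (size 4, align 4) → ends 16; total 16 bytes, alignment 8
g at 0 (size 4, align 4) → ends 4
pad 4 to align 8 for d
d at 8 (size 8, align 8) → ends 16
b at 16 (size 2, align 2) → ends 18
f at 18 (size 2, align 2) → ends 20
c at 20 (size 60, align 4) → ends 80
e at 80 (size 4, align 4) → ends 84
h at 84 (size 1, align 1) → ends 85
pad 3 to align 8 for a
a at 88 (size 16, align 8) → ends 104
total 104 bytes, alignment 8

104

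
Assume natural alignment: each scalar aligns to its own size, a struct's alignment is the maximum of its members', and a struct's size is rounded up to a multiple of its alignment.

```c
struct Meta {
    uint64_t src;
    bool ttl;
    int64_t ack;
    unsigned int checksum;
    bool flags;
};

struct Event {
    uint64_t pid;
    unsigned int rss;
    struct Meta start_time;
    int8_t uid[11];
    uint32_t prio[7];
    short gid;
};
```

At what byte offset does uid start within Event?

48

Meta: @0: src [8B, align 8] → 8; @8: ttl [1B, align 1] → 9; +7 pad (align 8); @16: ack [8B, align 8] → 24; @24: checksum [4B, align 4] → 28; @28: flags [1B, align 1] → 29; +3 tail pad (align 8); size 32, align 8
@0: pid [8B, align 8] → 8
@8: rss [4B, align 4] → 12
+4 pad (align 8)
@16: start_time [32B, align 8] → 48
@48: uid [11B, align 1] → 59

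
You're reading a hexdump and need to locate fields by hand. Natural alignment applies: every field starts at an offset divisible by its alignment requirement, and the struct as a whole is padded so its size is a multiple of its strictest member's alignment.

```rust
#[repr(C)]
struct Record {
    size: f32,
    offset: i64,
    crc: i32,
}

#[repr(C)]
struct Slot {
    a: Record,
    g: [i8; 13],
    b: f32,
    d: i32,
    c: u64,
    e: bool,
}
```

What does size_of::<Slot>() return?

64

Record: 0..4  size  (4B, 4-aligned); 4..8  -- padding (4B); 8..16  offset  (8B, 8-aligned); 16..20  crc  (4B, 4-aligned); 20..24  -- tail padding (4B); sizeof = 24, alignof = 8
0..24  a  (24B, 8-aligned)
24..37  g  (13B, 1-aligned)
37..40  -- padding (3B)
40..44  b  (4B, 4-aligned)
44..48  d  (4B, 4-aligned)
48..56  c  (8B, 8-aligned)
56..57  e  (1B, 1-aligned)
57..64  -- tail padding (7B)
sizeof = 64, alignof = 8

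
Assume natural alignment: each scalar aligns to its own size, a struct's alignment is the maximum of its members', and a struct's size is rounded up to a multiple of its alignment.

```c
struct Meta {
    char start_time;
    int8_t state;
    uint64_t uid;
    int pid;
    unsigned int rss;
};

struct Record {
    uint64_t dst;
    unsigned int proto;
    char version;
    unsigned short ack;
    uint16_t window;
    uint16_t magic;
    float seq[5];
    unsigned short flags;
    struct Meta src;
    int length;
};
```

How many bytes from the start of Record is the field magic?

Meta: @0: start_time [1B, align 1] → 1; @1: state [1B, align 1] → 2; +6 pad (align 8); @8: uid [8B, align 8] → 16; @16: pid [4B, align 4] → 20; @20: rss [4B, align 4] → 24; size 24, align 8
@0: dst [8B, align 8] → 8
@8: proto [4B, align 4] → 12
@12: version [1B, align 1] → 13
+1 pad (align 2)
@14: ack [2B, align 2] → 16
@16: window [2B, align 2] → 18
@18: magic [2B, align 2] → 20

18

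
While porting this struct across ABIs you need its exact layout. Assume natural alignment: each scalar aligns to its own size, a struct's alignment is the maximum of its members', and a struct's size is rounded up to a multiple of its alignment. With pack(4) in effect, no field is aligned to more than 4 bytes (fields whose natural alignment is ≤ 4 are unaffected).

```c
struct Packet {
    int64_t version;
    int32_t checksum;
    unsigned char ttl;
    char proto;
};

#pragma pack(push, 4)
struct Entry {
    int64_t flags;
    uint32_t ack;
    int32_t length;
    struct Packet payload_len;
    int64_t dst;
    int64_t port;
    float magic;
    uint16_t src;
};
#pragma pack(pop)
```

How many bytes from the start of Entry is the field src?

Packet: 0..8  version  (8B, 8-aligned); 8..12  checksum  (4B, 4-aligned); 12..13  ttl  (1B, 1-aligned); 13..14  proto  (1B, 1-aligned); 14..16  -- tail padding (2B); sizeof = 16, alignof = 8
0..8  flags  (8B, 4-aligned)
8..12  ack  (4B, 4-aligned)
12..16  length  (4B, 4-aligned)
16..32  payload_len  (16B, 4-aligned)
32..40  dst  (8B, 4-aligned)
40..48  port  (8B, 4-aligned)
48..52  magic  (4B, 4-aligned)
52..54  src  (2B, 2-aligned)

52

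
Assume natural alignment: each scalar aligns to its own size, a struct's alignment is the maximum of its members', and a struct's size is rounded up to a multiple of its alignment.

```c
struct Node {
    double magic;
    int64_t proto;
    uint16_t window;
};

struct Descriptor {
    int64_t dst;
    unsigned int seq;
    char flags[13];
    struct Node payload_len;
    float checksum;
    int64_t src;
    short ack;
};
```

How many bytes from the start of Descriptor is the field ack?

Node: 0..8  magic  (8B, 8-aligned); 8..16  proto  (8B, 8-aligned); 16..18  window  (2B, 2-aligned); 18..24  -- tail padding (6B); sizeof = 24, alignof = 8
0..8  dst  (8B, 8-aligned)
8..12  seq  (4B, 4-aligned)
12..25  flags  (13B, 1-aligned)
25..32  -- padding (7B)
32..56  payload_len  (24B, 8-aligned)
56..60  checksum  (4B, 4-aligned)
60..64  -- padding (4B)
64..72  src  (8B, 8-aligned)
72..74  ack  (2B, 2-aligned)

72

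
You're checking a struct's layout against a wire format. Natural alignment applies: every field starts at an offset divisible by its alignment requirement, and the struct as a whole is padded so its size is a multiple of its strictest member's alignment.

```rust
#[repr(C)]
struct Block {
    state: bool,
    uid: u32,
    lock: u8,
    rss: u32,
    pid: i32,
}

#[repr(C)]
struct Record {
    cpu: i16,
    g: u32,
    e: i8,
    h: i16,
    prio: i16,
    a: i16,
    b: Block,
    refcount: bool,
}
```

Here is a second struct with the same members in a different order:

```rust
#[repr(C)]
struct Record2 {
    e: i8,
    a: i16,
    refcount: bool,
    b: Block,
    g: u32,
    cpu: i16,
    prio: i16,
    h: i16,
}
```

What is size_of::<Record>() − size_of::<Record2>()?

0

Block: state at 0 (size 1, align 1) → ends 1; pad 3 to align 4 for uid; uid at 4 (size 4, align 4) → ends 8; lock at 8 (size 1, align 1) → ends 9; pad 3 to align 4 for rss; rss at 12 (size 4, align 4) → ends 16; pid at 16 (size 4, align 4) → ends 20; total 20 bytes, alignment 4
cpu at 0 (size 2, align 2) → ends 2
pad 2 to align 4 for g
g at 4 (size 4, align 4) → ends 8
e at 8 (size 1, align 1) → ends 9
pad 1 to align 2 for h
h at 10 (size 2, align 2) → ends 12
prio at 12 (size 2, align 2) → ends 14
a at 14 (size 2, align 2) → ends 16
b at 16 (size 20, align 4) → ends 36
refcount at 36 (size 1, align 1) → ends 37
tail pad 3 to reach multiple of 4
total 40 bytes, alignment 4
— Record2 —
e at 0 (size 1, align 1) → ends 1
pad 1 to align 2 for a
a at 2 (size 2, align 2) → ends 4
refcount at 4 (size 1, align 1) → ends 5
pad 3 to align 4 for b
b at 8 (size 20, align 4) → ends 28
g at 28 (size 4, align 4) → ends 32
cpu at 32 (size 2, align 2) → ends 34
prio at 34 (size 2, align 2) → ends 36
h at 36 (size 2, align 2) → ends 38
tail pad 2 to reach multiple of 4
total 40 bytes, alignment 4
40 − 40 = 0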